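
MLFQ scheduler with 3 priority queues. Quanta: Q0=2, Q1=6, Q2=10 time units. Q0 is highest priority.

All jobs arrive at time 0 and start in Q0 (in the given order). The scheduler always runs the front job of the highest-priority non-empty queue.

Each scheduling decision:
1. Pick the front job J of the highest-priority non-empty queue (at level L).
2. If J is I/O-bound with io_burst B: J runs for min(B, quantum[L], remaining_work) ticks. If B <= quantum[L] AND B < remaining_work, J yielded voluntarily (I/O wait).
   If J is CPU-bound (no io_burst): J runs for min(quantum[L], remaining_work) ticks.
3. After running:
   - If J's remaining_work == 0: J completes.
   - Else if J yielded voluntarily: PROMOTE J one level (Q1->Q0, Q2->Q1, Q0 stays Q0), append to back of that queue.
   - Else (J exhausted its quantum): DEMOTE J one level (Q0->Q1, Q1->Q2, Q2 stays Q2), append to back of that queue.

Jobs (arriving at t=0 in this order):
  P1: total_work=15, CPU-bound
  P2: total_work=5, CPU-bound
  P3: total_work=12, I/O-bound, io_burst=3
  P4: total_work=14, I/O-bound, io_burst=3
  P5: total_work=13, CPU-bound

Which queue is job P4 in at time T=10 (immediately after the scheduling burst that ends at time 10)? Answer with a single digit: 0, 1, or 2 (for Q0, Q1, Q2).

Answer: 1

Derivation:
t=0-2: P1@Q0 runs 2, rem=13, quantum used, demote→Q1. Q0=[P2,P3,P4,P5] Q1=[P1] Q2=[]
t=2-4: P2@Q0 runs 2, rem=3, quantum used, demote→Q1. Q0=[P3,P4,P5] Q1=[P1,P2] Q2=[]
t=4-6: P3@Q0 runs 2, rem=10, quantum used, demote→Q1. Q0=[P4,P5] Q1=[P1,P2,P3] Q2=[]
t=6-8: P4@Q0 runs 2, rem=12, quantum used, demote→Q1. Q0=[P5] Q1=[P1,P2,P3,P4] Q2=[]
t=8-10: P5@Q0 runs 2, rem=11, quantum used, demote→Q1. Q0=[] Q1=[P1,P2,P3,P4,P5] Q2=[]
t=10-16: P1@Q1 runs 6, rem=7, quantum used, demote→Q2. Q0=[] Q1=[P2,P3,P4,P5] Q2=[P1]
t=16-19: P2@Q1 runs 3, rem=0, completes. Q0=[] Q1=[P3,P4,P5] Q2=[P1]
t=19-22: P3@Q1 runs 3, rem=7, I/O yield, promote→Q0. Q0=[P3] Q1=[P4,P5] Q2=[P1]
t=22-24: P3@Q0 runs 2, rem=5, quantum used, demote→Q1. Q0=[] Q1=[P4,P5,P3] Q2=[P1]
t=24-27: P4@Q1 runs 3, rem=9, I/O yield, promote→Q0. Q0=[P4] Q1=[P5,P3] Q2=[P1]
t=27-29: P4@Q0 runs 2, rem=7, quantum used, demote→Q1. Q0=[] Q1=[P5,P3,P4] Q2=[P1]
t=29-35: P5@Q1 runs 6, rem=5, quantum used, demote→Q2. Q0=[] Q1=[P3,P4] Q2=[P1,P5]
t=35-38: P3@Q1 runs 3, rem=2, I/O yield, promote→Q0. Q0=[P3] Q1=[P4] Q2=[P1,P5]
t=38-40: P3@Q0 runs 2, rem=0, completes. Q0=[] Q1=[P4] Q2=[P1,P5]
t=40-43: P4@Q1 runs 3, rem=4, I/O yield, promote→Q0. Q0=[P4] Q1=[] Q2=[P1,P5]
t=43-45: P4@Q0 runs 2, rem=2, quantum used, demote→Q1. Q0=[] Q1=[P4] Q2=[P1,P5]
t=45-47: P4@Q1 runs 2, rem=0, completes. Q0=[] Q1=[] Q2=[P1,P5]
t=47-54: P1@Q2 runs 7, rem=0, completes. Q0=[] Q1=[] Q2=[P5]
t=54-59: P5@Q2 runs 5, rem=0, completes. Q0=[] Q1=[] Q2=[]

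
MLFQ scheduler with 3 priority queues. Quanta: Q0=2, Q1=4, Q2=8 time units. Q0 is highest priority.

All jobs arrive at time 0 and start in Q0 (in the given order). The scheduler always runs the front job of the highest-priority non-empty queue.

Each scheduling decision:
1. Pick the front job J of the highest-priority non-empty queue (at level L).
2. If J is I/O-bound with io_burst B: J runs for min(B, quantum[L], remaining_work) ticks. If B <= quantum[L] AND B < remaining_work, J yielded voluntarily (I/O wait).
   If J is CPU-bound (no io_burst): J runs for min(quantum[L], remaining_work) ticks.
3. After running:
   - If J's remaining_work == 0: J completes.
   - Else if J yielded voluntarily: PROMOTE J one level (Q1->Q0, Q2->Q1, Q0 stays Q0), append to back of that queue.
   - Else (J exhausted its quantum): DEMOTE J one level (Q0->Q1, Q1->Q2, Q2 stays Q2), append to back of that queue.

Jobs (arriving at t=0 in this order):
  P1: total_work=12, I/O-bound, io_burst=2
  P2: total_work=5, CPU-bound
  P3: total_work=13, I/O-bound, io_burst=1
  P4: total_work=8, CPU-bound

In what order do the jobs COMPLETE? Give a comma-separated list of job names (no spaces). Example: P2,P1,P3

t=0-2: P1@Q0 runs 2, rem=10, I/O yield, promote→Q0. Q0=[P2,P3,P4,P1] Q1=[] Q2=[]
t=2-4: P2@Q0 runs 2, rem=3, quantum used, demote→Q1. Q0=[P3,P4,P1] Q1=[P2] Q2=[]
t=4-5: P3@Q0 runs 1, rem=12, I/O yield, promote→Q0. Q0=[P4,P1,P3] Q1=[P2] Q2=[]
t=5-7: P4@Q0 runs 2, rem=6, quantum used, demote→Q1. Q0=[P1,P3] Q1=[P2,P4] Q2=[]
t=7-9: P1@Q0 runs 2, rem=8, I/O yield, promote→Q0. Q0=[P3,P1] Q1=[P2,P4] Q2=[]
t=9-10: P3@Q0 runs 1, rem=11, I/O yield, promote→Q0. Q0=[P1,P3] Q1=[P2,P4] Q2=[]
t=10-12: P1@Q0 runs 2, rem=6, I/O yield, promote→Q0. Q0=[P3,P1] Q1=[P2,P4] Q2=[]
t=12-13: P3@Q0 runs 1, rem=10, I/O yield, promote→Q0. Q0=[P1,P3] Q1=[P2,P4] Q2=[]
t=13-15: P1@Q0 runs 2, rem=4, I/O yield, promote→Q0. Q0=[P3,P1] Q1=[P2,P4] Q2=[]
t=15-16: P3@Q0 runs 1, rem=9, I/O yield, promote→Q0. Q0=[P1,P3] Q1=[P2,P4] Q2=[]
t=16-18: P1@Q0 runs 2, rem=2, I/O yield, promote→Q0. Q0=[P3,P1] Q1=[P2,P4] Q2=[]
t=18-19: P3@Q0 runs 1, rem=8, I/O yield, promote→Q0. Q0=[P1,P3] Q1=[P2,P4] Q2=[]
t=19-21: P1@Q0 runs 2, rem=0, completes. Q0=[P3] Q1=[P2,P4] Q2=[]
t=21-22: P3@Q0 runs 1, rem=7, I/O yield, promote→Q0. Q0=[P3] Q1=[P2,P4] Q2=[]
t=22-23: P3@Q0 runs 1, rem=6, I/O yield, promote→Q0. Q0=[P3] Q1=[P2,P4] Q2=[]
t=23-24: P3@Q0 runs 1, rem=5, I/O yield, promote→Q0. Q0=[P3] Q1=[P2,P4] Q2=[]
t=24-25: P3@Q0 runs 1, rem=4, I/O yield, promote→Q0. Q0=[P3] Q1=[P2,P4] Q2=[]
t=25-26: P3@Q0 runs 1, rem=3, I/O yield, promote→Q0. Q0=[P3] Q1=[P2,P4] Q2=[]
t=26-27: P3@Q0 runs 1, rem=2, I/O yield, promote→Q0. Q0=[P3] Q1=[P2,P4] Q2=[]
t=27-28: P3@Q0 runs 1, rem=1, I/O yield, promote→Q0. Q0=[P3] Q1=[P2,P4] Q2=[]
t=28-29: P3@Q0 runs 1, rem=0, completes. Q0=[] Q1=[P2,P4] Q2=[]
t=29-32: P2@Q1 runs 3, rem=0, completes. Q0=[] Q1=[P4] Q2=[]
t=32-36: P4@Q1 runs 4, rem=2, quantum used, demote→Q2. Q0=[] Q1=[] Q2=[P4]
t=36-38: P4@Q2 runs 2, rem=0, completes. Q0=[] Q1=[] Q2=[]

Answer: P1,P3,P2,P4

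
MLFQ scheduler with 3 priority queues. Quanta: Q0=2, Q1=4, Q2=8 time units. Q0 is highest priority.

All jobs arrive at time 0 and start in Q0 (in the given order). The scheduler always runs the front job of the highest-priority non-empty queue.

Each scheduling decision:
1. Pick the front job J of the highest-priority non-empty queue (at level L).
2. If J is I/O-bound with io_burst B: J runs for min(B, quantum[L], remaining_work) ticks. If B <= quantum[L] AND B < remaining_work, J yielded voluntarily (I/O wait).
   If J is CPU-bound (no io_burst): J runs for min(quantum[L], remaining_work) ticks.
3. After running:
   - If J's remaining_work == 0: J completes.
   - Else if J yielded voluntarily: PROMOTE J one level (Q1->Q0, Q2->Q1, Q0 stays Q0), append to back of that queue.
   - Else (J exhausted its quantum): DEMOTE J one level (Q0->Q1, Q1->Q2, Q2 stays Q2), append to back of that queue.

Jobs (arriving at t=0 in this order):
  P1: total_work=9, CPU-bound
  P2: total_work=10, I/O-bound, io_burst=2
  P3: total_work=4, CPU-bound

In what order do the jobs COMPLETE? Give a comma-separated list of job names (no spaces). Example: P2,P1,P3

t=0-2: P1@Q0 runs 2, rem=7, quantum used, demote→Q1. Q0=[P2,P3] Q1=[P1] Q2=[]
t=2-4: P2@Q0 runs 2, rem=8, I/O yield, promote→Q0. Q0=[P3,P2] Q1=[P1] Q2=[]
t=4-6: P3@Q0 runs 2, rem=2, quantum used, demote→Q1. Q0=[P2] Q1=[P1,P3] Q2=[]
t=6-8: P2@Q0 runs 2, rem=6, I/O yield, promote→Q0. Q0=[P2] Q1=[P1,P3] Q2=[]
t=8-10: P2@Q0 runs 2, rem=4, I/O yield, promote→Q0. Q0=[P2] Q1=[P1,P3] Q2=[]
t=10-12: P2@Q0 runs 2, rem=2, I/O yield, promote→Q0. Q0=[P2] Q1=[P1,P3] Q2=[]
t=12-14: P2@Q0 runs 2, rem=0, completes. Q0=[] Q1=[P1,P3] Q2=[]
t=14-18: P1@Q1 runs 4, rem=3, quantum used, demote→Q2. Q0=[] Q1=[P3] Q2=[P1]
t=18-20: P3@Q1 runs 2, rem=0, completes. Q0=[] Q1=[] Q2=[P1]
t=20-23: P1@Q2 runs 3, rem=0, completes. Q0=[] Q1=[] Q2=[]

Answer: P2,P3,P1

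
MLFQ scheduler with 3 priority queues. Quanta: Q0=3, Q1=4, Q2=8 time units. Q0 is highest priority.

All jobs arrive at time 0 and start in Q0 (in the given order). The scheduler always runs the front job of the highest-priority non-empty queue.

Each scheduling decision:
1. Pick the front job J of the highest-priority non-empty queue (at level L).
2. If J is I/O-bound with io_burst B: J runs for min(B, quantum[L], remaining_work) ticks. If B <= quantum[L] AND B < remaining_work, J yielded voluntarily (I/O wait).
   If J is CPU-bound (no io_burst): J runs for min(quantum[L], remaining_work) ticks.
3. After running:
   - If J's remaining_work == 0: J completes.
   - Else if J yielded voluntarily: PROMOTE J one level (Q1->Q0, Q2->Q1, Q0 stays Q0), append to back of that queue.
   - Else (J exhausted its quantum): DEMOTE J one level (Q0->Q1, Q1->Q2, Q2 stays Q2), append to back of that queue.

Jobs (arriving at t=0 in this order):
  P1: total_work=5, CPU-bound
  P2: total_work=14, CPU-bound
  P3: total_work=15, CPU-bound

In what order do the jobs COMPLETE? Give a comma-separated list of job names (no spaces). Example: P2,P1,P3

Answer: P1,P2,P3

Derivation:
t=0-3: P1@Q0 runs 3, rem=2, quantum used, demote→Q1. Q0=[P2,P3] Q1=[P1] Q2=[]
t=3-6: P2@Q0 runs 3, rem=11, quantum used, demote→Q1. Q0=[P3] Q1=[P1,P2] Q2=[]
t=6-9: P3@Q0 runs 3, rem=12, quantum used, demote→Q1. Q0=[] Q1=[P1,P2,P3] Q2=[]
t=9-11: P1@Q1 runs 2, rem=0, completes. Q0=[] Q1=[P2,P3] Q2=[]
t=11-15: P2@Q1 runs 4, rem=7, quantum used, demote→Q2. Q0=[] Q1=[P3] Q2=[P2]
t=15-19: P3@Q1 runs 4, rem=8, quantum used, demote→Q2. Q0=[] Q1=[] Q2=[P2,P3]
t=19-26: P2@Q2 runs 7, rem=0, completes. Q0=[] Q1=[] Q2=[P3]
t=26-34: P3@Q2 runs 8, rem=0, completes. Q0=[] Q1=[] Q2=[]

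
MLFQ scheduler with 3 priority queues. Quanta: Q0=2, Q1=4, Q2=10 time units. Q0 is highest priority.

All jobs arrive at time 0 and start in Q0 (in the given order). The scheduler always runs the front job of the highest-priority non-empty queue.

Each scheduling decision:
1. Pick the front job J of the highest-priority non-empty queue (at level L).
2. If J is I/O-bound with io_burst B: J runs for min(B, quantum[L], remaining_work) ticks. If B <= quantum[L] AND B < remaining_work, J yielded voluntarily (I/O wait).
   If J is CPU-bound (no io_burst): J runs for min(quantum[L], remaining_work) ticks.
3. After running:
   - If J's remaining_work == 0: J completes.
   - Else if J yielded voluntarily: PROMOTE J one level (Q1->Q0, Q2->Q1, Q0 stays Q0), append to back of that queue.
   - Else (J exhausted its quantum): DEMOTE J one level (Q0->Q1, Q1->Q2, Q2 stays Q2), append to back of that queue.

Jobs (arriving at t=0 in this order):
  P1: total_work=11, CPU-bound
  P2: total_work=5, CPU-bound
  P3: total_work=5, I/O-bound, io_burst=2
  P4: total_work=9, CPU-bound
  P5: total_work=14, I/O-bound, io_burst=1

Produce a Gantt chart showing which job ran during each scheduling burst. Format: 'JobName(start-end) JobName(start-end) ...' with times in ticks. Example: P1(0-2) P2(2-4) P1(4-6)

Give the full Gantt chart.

Answer: P1(0-2) P2(2-4) P3(4-6) P4(6-8) P5(8-9) P3(9-11) P5(11-12) P3(12-13) P5(13-14) P5(14-15) P5(15-16) P5(16-17) P5(17-18) P5(18-19) P5(19-20) P5(20-21) P5(21-22) P5(22-23) P5(23-24) P5(24-25) P1(25-29) P2(29-32) P4(32-36) P1(36-41) P4(41-44)

Derivation:
t=0-2: P1@Q0 runs 2, rem=9, quantum used, demote→Q1. Q0=[P2,P3,P4,P5] Q1=[P1] Q2=[]
t=2-4: P2@Q0 runs 2, rem=3, quantum used, demote→Q1. Q0=[P3,P4,P5] Q1=[P1,P2] Q2=[]
t=4-6: P3@Q0 runs 2, rem=3, I/O yield, promote→Q0. Q0=[P4,P5,P3] Q1=[P1,P2] Q2=[]
t=6-8: P4@Q0 runs 2, rem=7, quantum used, demote→Q1. Q0=[P5,P3] Q1=[P1,P2,P4] Q2=[]
t=8-9: P5@Q0 runs 1, rem=13, I/O yield, promote→Q0. Q0=[P3,P5] Q1=[P1,P2,P4] Q2=[]
t=9-11: P3@Q0 runs 2, rem=1, I/O yield, promote→Q0. Q0=[P5,P3] Q1=[P1,P2,P4] Q2=[]
t=11-12: P5@Q0 runs 1, rem=12, I/O yield, promote→Q0. Q0=[P3,P5] Q1=[P1,P2,P4] Q2=[]
t=12-13: P3@Q0 runs 1, rem=0, completes. Q0=[P5] Q1=[P1,P2,P4] Q2=[]
t=13-14: P5@Q0 runs 1, rem=11, I/O yield, promote→Q0. Q0=[P5] Q1=[P1,P2,P4] Q2=[]
t=14-15: P5@Q0 runs 1, rem=10, I/O yield, promote→Q0. Q0=[P5] Q1=[P1,P2,P4] Q2=[]
t=15-16: P5@Q0 runs 1, rem=9, I/O yield, promote→Q0. Q0=[P5] Q1=[P1,P2,P4] Q2=[]
t=16-17: P5@Q0 runs 1, rem=8, I/O yield, promote→Q0. Q0=[P5] Q1=[P1,P2,P4] Q2=[]
t=17-18: P5@Q0 runs 1, rem=7, I/O yield, promote→Q0. Q0=[P5] Q1=[P1,P2,P4] Q2=[]
t=18-19: P5@Q0 runs 1, rem=6, I/O yield, promote→Q0. Q0=[P5] Q1=[P1,P2,P4] Q2=[]
t=19-20: P5@Q0 runs 1, rem=5, I/O yield, promote→Q0. Q0=[P5] Q1=[P1,P2,P4] Q2=[]
t=20-21: P5@Q0 runs 1, rem=4, I/O yield, promote→Q0. Q0=[P5] Q1=[P1,P2,P4] Q2=[]
t=21-22: P5@Q0 runs 1, rem=3, I/O yield, promote→Q0. Q0=[P5] Q1=[P1,P2,P4] Q2=[]
t=22-23: P5@Q0 runs 1, rem=2, I/O yield, promote→Q0. Q0=[P5] Q1=[P1,P2,P4] Q2=[]
t=23-24: P5@Q0 runs 1, rem=1, I/O yield, promote→Q0. Q0=[P5] Q1=[P1,P2,P4] Q2=[]
t=24-25: P5@Q0 runs 1, rem=0, completes. Q0=[] Q1=[P1,P2,P4] Q2=[]
t=25-29: P1@Q1 runs 4, rem=5, quantum used, demote→Q2. Q0=[] Q1=[P2,P4] Q2=[P1]
t=29-32: P2@Q1 runs 3, rem=0, completes. Q0=[] Q1=[P4] Q2=[P1]
t=32-36: P4@Q1 runs 4, rem=3, quantum used, demote→Q2. Q0=[] Q1=[] Q2=[P1,P4]
t=36-41: P1@Q2 runs 5, rem=0, completes. Q0=[] Q1=[] Q2=[P4]
t=41-44: P4@Q2 runs 3, rem=0, completes. Q0=[] Q1=[] Q2=[]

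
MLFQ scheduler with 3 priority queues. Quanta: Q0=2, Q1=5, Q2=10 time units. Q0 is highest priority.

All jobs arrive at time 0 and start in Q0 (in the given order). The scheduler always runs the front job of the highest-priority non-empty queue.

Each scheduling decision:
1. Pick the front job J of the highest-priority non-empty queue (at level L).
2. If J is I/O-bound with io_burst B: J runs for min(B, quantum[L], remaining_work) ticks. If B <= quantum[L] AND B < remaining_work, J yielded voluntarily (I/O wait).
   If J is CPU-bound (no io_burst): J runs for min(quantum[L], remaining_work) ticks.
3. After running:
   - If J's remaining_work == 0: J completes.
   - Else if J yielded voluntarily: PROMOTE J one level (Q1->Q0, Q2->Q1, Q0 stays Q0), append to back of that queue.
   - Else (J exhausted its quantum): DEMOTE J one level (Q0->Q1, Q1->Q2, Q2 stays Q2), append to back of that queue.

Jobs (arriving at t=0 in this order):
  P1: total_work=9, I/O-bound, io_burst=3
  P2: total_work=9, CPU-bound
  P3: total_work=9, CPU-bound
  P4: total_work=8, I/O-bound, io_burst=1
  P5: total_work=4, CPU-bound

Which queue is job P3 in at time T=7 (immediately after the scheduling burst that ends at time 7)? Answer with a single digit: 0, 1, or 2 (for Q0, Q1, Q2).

t=0-2: P1@Q0 runs 2, rem=7, quantum used, demote→Q1. Q0=[P2,P3,P4,P5] Q1=[P1] Q2=[]
t=2-4: P2@Q0 runs 2, rem=7, quantum used, demote→Q1. Q0=[P3,P4,P5] Q1=[P1,P2] Q2=[]
t=4-6: P3@Q0 runs 2, rem=7, quantum used, demote→Q1. Q0=[P4,P5] Q1=[P1,P2,P3] Q2=[]
t=6-7: P4@Q0 runs 1, rem=7, I/O yield, promote→Q0. Q0=[P5,P4] Q1=[P1,P2,P3] Q2=[]
t=7-9: P5@Q0 runs 2, rem=2, quantum used, demote→Q1. Q0=[P4] Q1=[P1,P2,P3,P5] Q2=[]
t=9-10: P4@Q0 runs 1, rem=6, I/O yield, promote→Q0. Q0=[P4] Q1=[P1,P2,P3,P5] Q2=[]
t=10-11: P4@Q0 runs 1, rem=5, I/O yield, promote→Q0. Q0=[P4] Q1=[P1,P2,P3,P5] Q2=[]
t=11-12: P4@Q0 runs 1, rem=4, I/O yield, promote→Q0. Q0=[P4] Q1=[P1,P2,P3,P5] Q2=[]
t=12-13: P4@Q0 runs 1, rem=3, I/O yield, promote→Q0. Q0=[P4] Q1=[P1,P2,P3,P5] Q2=[]
t=13-14: P4@Q0 runs 1, rem=2, I/O yield, promote→Q0. Q0=[P4] Q1=[P1,P2,P3,P5] Q2=[]
t=14-15: P4@Q0 runs 1, rem=1, I/O yield, promote→Q0. Q0=[P4] Q1=[P1,P2,P3,P5] Q2=[]
t=15-16: P4@Q0 runs 1, rem=0, completes. Q0=[] Q1=[P1,P2,P3,P5] Q2=[]
t=16-19: P1@Q1 runs 3, rem=4, I/O yield, promote→Q0. Q0=[P1] Q1=[P2,P3,P5] Q2=[]
t=19-21: P1@Q0 runs 2, rem=2, quantum used, demote→Q1. Q0=[] Q1=[P2,P3,P5,P1] Q2=[]
t=21-26: P2@Q1 runs 5, rem=2, quantum used, demote→Q2. Q0=[] Q1=[P3,P5,P1] Q2=[P2]
t=26-31: P3@Q1 runs 5, rem=2, quantum used, demote→Q2. Q0=[] Q1=[P5,P1] Q2=[P2,P3]
t=31-33: P5@Q1 runs 2, rem=0, completes. Q0=[] Q1=[P1] Q2=[P2,P3]
t=33-35: P1@Q1 runs 2, rem=0, completes. Q0=[] Q1=[] Q2=[P2,P3]
t=35-37: P2@Q2 runs 2, rem=0, completes. Q0=[] Q1=[] Q2=[P3]
t=37-39: P3@Q2 runs 2, rem=0, completes. Q0=[] Q1=[] Q2=[]

Answer: 1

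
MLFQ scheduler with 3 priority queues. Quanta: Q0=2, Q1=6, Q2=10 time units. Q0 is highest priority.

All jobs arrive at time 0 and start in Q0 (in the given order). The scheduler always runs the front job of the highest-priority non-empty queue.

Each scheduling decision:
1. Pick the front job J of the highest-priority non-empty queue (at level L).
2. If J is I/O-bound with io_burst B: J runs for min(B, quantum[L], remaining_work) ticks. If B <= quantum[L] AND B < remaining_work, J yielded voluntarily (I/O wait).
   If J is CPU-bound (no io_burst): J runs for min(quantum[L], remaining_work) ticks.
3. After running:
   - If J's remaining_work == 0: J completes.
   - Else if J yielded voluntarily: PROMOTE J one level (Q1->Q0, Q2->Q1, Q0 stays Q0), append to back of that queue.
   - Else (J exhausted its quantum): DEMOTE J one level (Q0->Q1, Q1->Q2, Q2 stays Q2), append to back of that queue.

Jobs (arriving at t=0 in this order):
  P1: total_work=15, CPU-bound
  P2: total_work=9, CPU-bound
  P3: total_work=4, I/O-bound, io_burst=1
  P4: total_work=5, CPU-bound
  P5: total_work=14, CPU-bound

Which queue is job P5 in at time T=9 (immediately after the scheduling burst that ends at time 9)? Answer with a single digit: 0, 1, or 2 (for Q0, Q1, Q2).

Answer: 1

Derivation:
t=0-2: P1@Q0 runs 2, rem=13, quantum used, demote→Q1. Q0=[P2,P3,P4,P5] Q1=[P1] Q2=[]
t=2-4: P2@Q0 runs 2, rem=7, quantum used, demote→Q1. Q0=[P3,P4,P5] Q1=[P1,P2] Q2=[]
t=4-5: P3@Q0 runs 1, rem=3, I/O yield, promote→Q0. Q0=[P4,P5,P3] Q1=[P1,P2] Q2=[]
t=5-7: P4@Q0 runs 2, rem=3, quantum used, demote→Q1. Q0=[P5,P3] Q1=[P1,P2,P4] Q2=[]
t=7-9: P5@Q0 runs 2, rem=12, quantum used, demote→Q1. Q0=[P3] Q1=[P1,P2,P4,P5] Q2=[]
t=9-10: P3@Q0 runs 1, rem=2, I/O yield, promote→Q0. Q0=[P3] Q1=[P1,P2,P4,P5] Q2=[]
t=10-11: P3@Q0 runs 1, rem=1, I/O yield, promote→Q0. Q0=[P3] Q1=[P1,P2,P4,P5] Q2=[]
t=11-12: P3@Q0 runs 1, rem=0, completes. Q0=[] Q1=[P1,P2,P4,P5] Q2=[]
t=12-18: P1@Q1 runs 6, rem=7, quantum used, demote→Q2. Q0=[] Q1=[P2,P4,P5] Q2=[P1]
t=18-24: P2@Q1 runs 6, rem=1, quantum used, demote→Q2. Q0=[] Q1=[P4,P5] Q2=[P1,P2]
t=24-27: P4@Q1 runs 3, rem=0, completes. Q0=[] Q1=[P5] Q2=[P1,P2]
t=27-33: P5@Q1 runs 6, rem=6, quantum used, demote→Q2. Q0=[] Q1=[] Q2=[P1,P2,P5]
t=33-40: P1@Q2 runs 7, rem=0, completes. Q0=[] Q1=[] Q2=[P2,P5]
t=40-41: P2@Q2 runs 1, rem=0, completes. Q0=[] Q1=[] Q2=[P5]
t=41-47: P5@Q2 runs 6, rem=0, completes. Q0=[] Q1=[] Q2=[]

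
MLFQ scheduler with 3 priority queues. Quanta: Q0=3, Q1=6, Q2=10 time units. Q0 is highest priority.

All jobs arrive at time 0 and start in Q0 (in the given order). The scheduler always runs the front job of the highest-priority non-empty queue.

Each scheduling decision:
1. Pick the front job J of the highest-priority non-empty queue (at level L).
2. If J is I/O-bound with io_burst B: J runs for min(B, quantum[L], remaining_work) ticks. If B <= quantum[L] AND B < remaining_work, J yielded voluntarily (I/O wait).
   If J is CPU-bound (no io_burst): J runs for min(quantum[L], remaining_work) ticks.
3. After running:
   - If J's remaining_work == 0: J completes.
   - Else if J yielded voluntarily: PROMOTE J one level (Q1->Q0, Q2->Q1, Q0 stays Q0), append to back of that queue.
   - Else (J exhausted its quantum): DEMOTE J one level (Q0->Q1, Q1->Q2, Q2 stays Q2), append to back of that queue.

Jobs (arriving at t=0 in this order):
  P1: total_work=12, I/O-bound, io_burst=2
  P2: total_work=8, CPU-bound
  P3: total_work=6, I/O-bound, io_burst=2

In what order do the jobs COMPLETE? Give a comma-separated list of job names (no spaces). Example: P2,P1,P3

Answer: P3,P1,P2

Derivation:
t=0-2: P1@Q0 runs 2, rem=10, I/O yield, promote→Q0. Q0=[P2,P3,P1] Q1=[] Q2=[]
t=2-5: P2@Q0 runs 3, rem=5, quantum used, demote→Q1. Q0=[P3,P1] Q1=[P2] Q2=[]
t=5-7: P3@Q0 runs 2, rem=4, I/O yield, promote→Q0. Q0=[P1,P3] Q1=[P2] Q2=[]
t=7-9: P1@Q0 runs 2, rem=8, I/O yield, promote→Q0. Q0=[P3,P1] Q1=[P2] Q2=[]
t=9-11: P3@Q0 runs 2, rem=2, I/O yield, promote→Q0. Q0=[P1,P3] Q1=[P2] Q2=[]
t=11-13: P1@Q0 runs 2, rem=6, I/O yield, promote→Q0. Q0=[P3,P1] Q1=[P2] Q2=[]
t=13-15: P3@Q0 runs 2, rem=0, completes. Q0=[P1] Q1=[P2] Q2=[]
t=15-17: P1@Q0 runs 2, rem=4, I/O yield, promote→Q0. Q0=[P1] Q1=[P2] Q2=[]
t=17-19: P1@Q0 runs 2, rem=2, I/O yield, promote→Q0. Q0=[P1] Q1=[P2] Q2=[]
t=19-21: P1@Q0 runs 2, rem=0, completes. Q0=[] Q1=[P2] Q2=[]
t=21-26: P2@Q1 runs 5, rem=0, completes. Q0=[] Q1=[] Q2=[]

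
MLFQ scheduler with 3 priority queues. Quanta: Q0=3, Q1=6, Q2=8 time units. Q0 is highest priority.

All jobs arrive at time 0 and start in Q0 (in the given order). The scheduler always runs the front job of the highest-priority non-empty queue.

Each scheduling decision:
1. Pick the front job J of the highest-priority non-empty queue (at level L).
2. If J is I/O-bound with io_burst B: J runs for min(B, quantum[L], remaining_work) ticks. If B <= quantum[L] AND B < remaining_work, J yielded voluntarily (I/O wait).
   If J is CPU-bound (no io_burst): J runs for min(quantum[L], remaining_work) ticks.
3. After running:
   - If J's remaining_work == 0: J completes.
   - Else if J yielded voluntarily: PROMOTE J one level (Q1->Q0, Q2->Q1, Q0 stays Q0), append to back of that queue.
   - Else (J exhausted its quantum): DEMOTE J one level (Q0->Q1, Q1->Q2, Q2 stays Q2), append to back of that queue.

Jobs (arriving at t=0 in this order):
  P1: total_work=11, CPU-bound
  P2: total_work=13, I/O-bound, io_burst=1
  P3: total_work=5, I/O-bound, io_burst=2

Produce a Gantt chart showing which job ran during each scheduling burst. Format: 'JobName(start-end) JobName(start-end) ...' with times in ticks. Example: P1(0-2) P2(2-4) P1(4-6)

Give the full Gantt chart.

t=0-3: P1@Q0 runs 3, rem=8, quantum used, demote→Q1. Q0=[P2,P3] Q1=[P1] Q2=[]
t=3-4: P2@Q0 runs 1, rem=12, I/O yield, promote→Q0. Q0=[P3,P2] Q1=[P1] Q2=[]
t=4-6: P3@Q0 runs 2, rem=3, I/O yield, promote→Q0. Q0=[P2,P3] Q1=[P1] Q2=[]
t=6-7: P2@Q0 runs 1, rem=11, I/O yield, promote→Q0. Q0=[P3,P2] Q1=[P1] Q2=[]
t=7-9: P3@Q0 runs 2, rem=1, I/O yield, promote→Q0. Q0=[P2,P3] Q1=[P1] Q2=[]
t=9-10: P2@Q0 runs 1, rem=10, I/O yield, promote→Q0. Q0=[P3,P2] Q1=[P1] Q2=[]
t=10-11: P3@Q0 runs 1, rem=0, completes. Q0=[P2] Q1=[P1] Q2=[]
t=11-12: P2@Q0 runs 1, rem=9, I/O yield, promote→Q0. Q0=[P2] Q1=[P1] Q2=[]
t=12-13: P2@Q0 runs 1, rem=8, I/O yield, promote→Q0. Q0=[P2] Q1=[P1] Q2=[]
t=13-14: P2@Q0 runs 1, rem=7, I/O yield, promote→Q0. Q0=[P2] Q1=[P1] Q2=[]
t=14-15: P2@Q0 runs 1, rem=6, I/O yield, promote→Q0. Q0=[P2] Q1=[P1] Q2=[]
t=15-16: P2@Q0 runs 1, rem=5, I/O yield, promote→Q0. Q0=[P2] Q1=[P1] Q2=[]
t=16-17: P2@Q0 runs 1, rem=4, I/O yield, promote→Q0. Q0=[P2] Q1=[P1] Q2=[]
t=17-18: P2@Q0 runs 1, rem=3, I/O yield, promote→Q0. Q0=[P2] Q1=[P1] Q2=[]
t=18-19: P2@Q0 runs 1, rem=2, I/O yield, promote→Q0. Q0=[P2] Q1=[P1] Q2=[]
t=19-20: P2@Q0 runs 1, rem=1, I/O yield, promote→Q0. Q0=[P2] Q1=[P1] Q2=[]
t=20-21: P2@Q0 runs 1, rem=0, completes. Q0=[] Q1=[P1] Q2=[]
t=21-27: P1@Q1 runs 6, rem=2, quantum used, demote→Q2. Q0=[] Q1=[] Q2=[P1]
t=27-29: P1@Q2 runs 2, rem=0, completes. Q0=[] Q1=[] Q2=[]

Answer: P1(0-3) P2(3-4) P3(4-6) P2(6-7) P3(7-9) P2(9-10) P3(10-11) P2(11-12) P2(12-13) P2(13-14) P2(14-15) P2(15-16) P2(16-17) P2(17-18) P2(18-19) P2(19-20) P2(20-21) P1(21-27) P1(27-29)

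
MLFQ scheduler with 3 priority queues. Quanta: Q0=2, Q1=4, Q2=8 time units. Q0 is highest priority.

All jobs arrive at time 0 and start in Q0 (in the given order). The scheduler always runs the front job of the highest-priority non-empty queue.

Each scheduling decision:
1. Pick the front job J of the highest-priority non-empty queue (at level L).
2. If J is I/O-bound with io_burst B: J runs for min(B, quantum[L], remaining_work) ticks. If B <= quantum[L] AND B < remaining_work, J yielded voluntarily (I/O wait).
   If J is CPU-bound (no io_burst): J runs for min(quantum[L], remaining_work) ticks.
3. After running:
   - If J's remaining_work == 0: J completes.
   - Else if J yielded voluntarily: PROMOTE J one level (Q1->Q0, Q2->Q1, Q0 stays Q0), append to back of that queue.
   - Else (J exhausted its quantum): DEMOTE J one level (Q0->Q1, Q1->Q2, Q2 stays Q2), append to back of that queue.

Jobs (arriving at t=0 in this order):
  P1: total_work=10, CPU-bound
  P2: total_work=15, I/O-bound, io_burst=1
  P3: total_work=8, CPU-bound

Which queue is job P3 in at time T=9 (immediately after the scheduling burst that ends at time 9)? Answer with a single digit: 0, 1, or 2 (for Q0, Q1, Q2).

t=0-2: P1@Q0 runs 2, rem=8, quantum used, demote→Q1. Q0=[P2,P3] Q1=[P1] Q2=[]
t=2-3: P2@Q0 runs 1, rem=14, I/O yield, promote→Q0. Q0=[P3,P2] Q1=[P1] Q2=[]
t=3-5: P3@Q0 runs 2, rem=6, quantum used, demote→Q1. Q0=[P2] Q1=[P1,P3] Q2=[]
t=5-6: P2@Q0 runs 1, rem=13, I/O yield, promote→Q0. Q0=[P2] Q1=[P1,P3] Q2=[]
t=6-7: P2@Q0 runs 1, rem=12, I/O yield, promote→Q0. Q0=[P2] Q1=[P1,P3] Q2=[]
t=7-8: P2@Q0 runs 1, rem=11, I/O yield, promote→Q0. Q0=[P2] Q1=[P1,P3] Q2=[]
t=8-9: P2@Q0 runs 1, rem=10, I/O yield, promote→Q0. Q0=[P2] Q1=[P1,P3] Q2=[]
t=9-10: P2@Q0 runs 1, rem=9, I/O yield, promote→Q0. Q0=[P2] Q1=[P1,P3] Q2=[]
t=10-11: P2@Q0 runs 1, rem=8, I/O yield, promote→Q0. Q0=[P2] Q1=[P1,P3] Q2=[]
t=11-12: P2@Q0 runs 1, rem=7, I/O yield, promote→Q0. Q0=[P2] Q1=[P1,P3] Q2=[]
t=12-13: P2@Q0 runs 1, rem=6, I/O yield, promote→Q0. Q0=[P2] Q1=[P1,P3] Q2=[]
t=13-14: P2@Q0 runs 1, rem=5, I/O yield, promote→Q0. Q0=[P2] Q1=[P1,P3] Q2=[]
t=14-15: P2@Q0 runs 1, rem=4, I/O yield, promote→Q0. Q0=[P2] Q1=[P1,P3] Q2=[]
t=15-16: P2@Q0 runs 1, rem=3, I/O yield, promote→Q0. Q0=[P2] Q1=[P1,P3] Q2=[]
t=16-17: P2@Q0 runs 1, rem=2, I/O yield, promote→Q0. Q0=[P2] Q1=[P1,P3] Q2=[]
t=17-18: P2@Q0 runs 1, rem=1, I/O yield, promote→Q0. Q0=[P2] Q1=[P1,P3] Q2=[]
t=18-19: P2@Q0 runs 1, rem=0, completes. Q0=[] Q1=[P1,P3] Q2=[]
t=19-23: P1@Q1 runs 4, rem=4, quantum used, demote→Q2. Q0=[] Q1=[P3] Q2=[P1]
t=23-27: P3@Q1 runs 4, rem=2, quantum used, demote→Q2. Q0=[] Q1=[] Q2=[P1,P3]
t=27-31: P1@Q2 runs 4, rem=0, completes. Q0=[] Q1=[] Q2=[P3]
t=31-33: P3@Q2 runs 2, rem=0, completes. Q0=[] Q1=[] Q2=[]

Answer: 1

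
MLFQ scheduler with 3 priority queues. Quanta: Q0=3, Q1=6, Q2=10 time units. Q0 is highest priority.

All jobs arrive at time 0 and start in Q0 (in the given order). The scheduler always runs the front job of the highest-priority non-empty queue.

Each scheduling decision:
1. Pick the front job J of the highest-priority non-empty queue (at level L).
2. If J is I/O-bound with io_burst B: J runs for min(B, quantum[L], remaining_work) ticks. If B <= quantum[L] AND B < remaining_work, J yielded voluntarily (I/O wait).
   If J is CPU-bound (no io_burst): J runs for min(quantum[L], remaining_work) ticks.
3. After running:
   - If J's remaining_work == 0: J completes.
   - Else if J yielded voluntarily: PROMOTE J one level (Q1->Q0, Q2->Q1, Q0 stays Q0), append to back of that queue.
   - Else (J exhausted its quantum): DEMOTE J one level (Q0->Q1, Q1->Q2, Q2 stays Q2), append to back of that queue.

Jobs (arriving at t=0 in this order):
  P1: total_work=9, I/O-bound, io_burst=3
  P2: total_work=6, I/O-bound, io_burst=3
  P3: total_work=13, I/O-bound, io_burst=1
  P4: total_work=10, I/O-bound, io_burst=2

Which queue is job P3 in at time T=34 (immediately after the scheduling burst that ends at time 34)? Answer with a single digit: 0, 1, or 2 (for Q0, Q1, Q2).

Answer: 0

Derivation:
t=0-3: P1@Q0 runs 3, rem=6, I/O yield, promote→Q0. Q0=[P2,P3,P4,P1] Q1=[] Q2=[]
t=3-6: P2@Q0 runs 3, rem=3, I/O yield, promote→Q0. Q0=[P3,P4,P1,P2] Q1=[] Q2=[]
t=6-7: P3@Q0 runs 1, rem=12, I/O yield, promote→Q0. Q0=[P4,P1,P2,P3] Q1=[] Q2=[]
t=7-9: P4@Q0 runs 2, rem=8, I/O yield, promote→Q0. Q0=[P1,P2,P3,P4] Q1=[] Q2=[]
t=9-12: P1@Q0 runs 3, rem=3, I/O yield, promote→Q0. Q0=[P2,P3,P4,P1] Q1=[] Q2=[]
t=12-15: P2@Q0 runs 3, rem=0, completes. Q0=[P3,P4,P1] Q1=[] Q2=[]
t=15-16: P3@Q0 runs 1, rem=11, I/O yield, promote→Q0. Q0=[P4,P1,P3] Q1=[] Q2=[]
t=16-18: P4@Q0 runs 2, rem=6, I/O yield, promote→Q0. Q0=[P1,P3,P4] Q1=[] Q2=[]
t=18-21: P1@Q0 runs 3, rem=0, completes. Q0=[P3,P4] Q1=[] Q2=[]
t=21-22: P3@Q0 runs 1, rem=10, I/O yield, promote→Q0. Q0=[P4,P3] Q1=[] Q2=[]
t=22-24: P4@Q0 runs 2, rem=4, I/O yield, promote→Q0. Q0=[P3,P4] Q1=[] Q2=[]
t=24-25: P3@Q0 runs 1, rem=9, I/O yield, promote→Q0. Q0=[P4,P3] Q1=[] Q2=[]
t=25-27: P4@Q0 runs 2, rem=2, I/O yield, promote→Q0. Q0=[P3,P4] Q1=[] Q2=[]
t=27-28: P3@Q0 runs 1, rem=8, I/O yield, promote→Q0. Q0=[P4,P3] Q1=[] Q2=[]
t=28-30: P4@Q0 runs 2, rem=0, completes. Q0=[P3] Q1=[] Q2=[]
t=30-31: P3@Q0 runs 1, rem=7, I/O yield, promote→Q0. Q0=[P3] Q1=[] Q2=[]
t=31-32: P3@Q0 runs 1, rem=6, I/O yield, promote→Q0. Q0=[P3] Q1=[] Q2=[]
t=32-33: P3@Q0 runs 1, rem=5, I/O yield, promote→Q0. Q0=[P3] Q1=[] Q2=[]
t=33-34: P3@Q0 runs 1, rem=4, I/O yield, promote→Q0. Q0=[P3] Q1=[] Q2=[]
t=34-35: P3@Q0 runs 1, rem=3, I/O yield, promote→Q0. Q0=[P3] Q1=[] Q2=[]
t=35-36: P3@Q0 runs 1, rem=2, I/O yield, promote→Q0. Q0=[P3] Q1=[] Q2=[]
t=36-37: P3@Q0 runs 1, rem=1, I/O yield, promote→Q0. Q0=[P3] Q1=[] Q2=[]
t=37-38: P3@Q0 runs 1, rem=0, completes. Q0=[] Q1=[] Q2=[]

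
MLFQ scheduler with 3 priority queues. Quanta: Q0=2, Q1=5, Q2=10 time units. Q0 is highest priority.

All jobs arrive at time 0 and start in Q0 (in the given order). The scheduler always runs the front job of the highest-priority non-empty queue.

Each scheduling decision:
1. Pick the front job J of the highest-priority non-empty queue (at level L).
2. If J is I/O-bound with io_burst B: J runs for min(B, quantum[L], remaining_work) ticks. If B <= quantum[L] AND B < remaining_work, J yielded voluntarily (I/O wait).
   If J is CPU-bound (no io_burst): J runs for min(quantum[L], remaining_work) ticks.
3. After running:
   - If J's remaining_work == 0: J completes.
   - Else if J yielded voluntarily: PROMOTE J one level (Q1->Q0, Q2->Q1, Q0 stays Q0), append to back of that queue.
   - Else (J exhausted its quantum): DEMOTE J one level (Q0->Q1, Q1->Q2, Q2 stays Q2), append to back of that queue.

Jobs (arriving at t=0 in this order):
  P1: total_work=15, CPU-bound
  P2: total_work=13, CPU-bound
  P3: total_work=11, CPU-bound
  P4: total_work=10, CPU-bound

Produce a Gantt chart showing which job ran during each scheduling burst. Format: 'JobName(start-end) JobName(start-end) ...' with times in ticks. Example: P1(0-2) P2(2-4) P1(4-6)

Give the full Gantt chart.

Answer: P1(0-2) P2(2-4) P3(4-6) P4(6-8) P1(8-13) P2(13-18) P3(18-23) P4(23-28) P1(28-36) P2(36-42) P3(42-46) P4(46-49)

Derivation:
t=0-2: P1@Q0 runs 2, rem=13, quantum used, demote→Q1. Q0=[P2,P3,P4] Q1=[P1] Q2=[]
t=2-4: P2@Q0 runs 2, rem=11, quantum used, demote→Q1. Q0=[P3,P4] Q1=[P1,P2] Q2=[]
t=4-6: P3@Q0 runs 2, rem=9, quantum used, demote→Q1. Q0=[P4] Q1=[P1,P2,P3] Q2=[]
t=6-8: P4@Q0 runs 2, rem=8, quantum used, demote→Q1. Q0=[] Q1=[P1,P2,P3,P4] Q2=[]
t=8-13: P1@Q1 runs 5, rem=8, quantum used, demote→Q2. Q0=[] Q1=[P2,P3,P4] Q2=[P1]
t=13-18: P2@Q1 runs 5, rem=6, quantum used, demote→Q2. Q0=[] Q1=[P3,P4] Q2=[P1,P2]
t=18-23: P3@Q1 runs 5, rem=4, quantum used, demote→Q2. Q0=[] Q1=[P4] Q2=[P1,P2,P3]
t=23-28: P4@Q1 runs 5, rem=3, quantum used, demote→Q2. Q0=[] Q1=[] Q2=[P1,P2,P3,P4]
t=28-36: P1@Q2 runs 8, rem=0, completes. Q0=[] Q1=[] Q2=[P2,P3,P4]
t=36-42: P2@Q2 runs 6, rem=0, completes. Q0=[] Q1=[] Q2=[P3,P4]
t=42-46: P3@Q2 runs 4, rem=0, completes. Q0=[] Q1=[] Q2=[P4]
t=46-49: P4@Q2 runs 3, rem=0, completes. Q0=[] Q1=[] Q2=[]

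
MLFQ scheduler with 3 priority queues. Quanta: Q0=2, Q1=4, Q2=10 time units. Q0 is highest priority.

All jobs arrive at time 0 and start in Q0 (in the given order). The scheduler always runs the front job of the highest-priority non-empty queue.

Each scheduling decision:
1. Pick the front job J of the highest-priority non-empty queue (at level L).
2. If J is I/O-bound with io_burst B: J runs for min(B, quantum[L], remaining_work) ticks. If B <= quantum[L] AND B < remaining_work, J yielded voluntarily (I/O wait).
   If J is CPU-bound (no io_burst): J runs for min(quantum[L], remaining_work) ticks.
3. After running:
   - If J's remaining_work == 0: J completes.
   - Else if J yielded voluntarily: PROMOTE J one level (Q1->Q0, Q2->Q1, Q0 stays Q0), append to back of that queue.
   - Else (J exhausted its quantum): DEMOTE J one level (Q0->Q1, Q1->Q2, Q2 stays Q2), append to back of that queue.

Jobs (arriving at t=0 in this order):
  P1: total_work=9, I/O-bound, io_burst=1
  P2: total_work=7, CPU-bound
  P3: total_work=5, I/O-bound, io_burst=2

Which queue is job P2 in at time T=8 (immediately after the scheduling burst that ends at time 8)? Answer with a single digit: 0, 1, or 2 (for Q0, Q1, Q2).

t=0-1: P1@Q0 runs 1, rem=8, I/O yield, promote→Q0. Q0=[P2,P3,P1] Q1=[] Q2=[]
t=1-3: P2@Q0 runs 2, rem=5, quantum used, demote→Q1. Q0=[P3,P1] Q1=[P2] Q2=[]
t=3-5: P3@Q0 runs 2, rem=3, I/O yield, promote→Q0. Q0=[P1,P3] Q1=[P2] Q2=[]
t=5-6: P1@Q0 runs 1, rem=7, I/O yield, promote→Q0. Q0=[P3,P1] Q1=[P2] Q2=[]
t=6-8: P3@Q0 runs 2, rem=1, I/O yield, promote→Q0. Q0=[P1,P3] Q1=[P2] Q2=[]
t=8-9: P1@Q0 runs 1, rem=6, I/O yield, promote→Q0. Q0=[P3,P1] Q1=[P2] Q2=[]
t=9-10: P3@Q0 runs 1, rem=0, completes. Q0=[P1] Q1=[P2] Q2=[]
t=10-11: P1@Q0 runs 1, rem=5, I/O yield, promote→Q0. Q0=[P1] Q1=[P2] Q2=[]
t=11-12: P1@Q0 runs 1, rem=4, I/O yield, promote→Q0. Q0=[P1] Q1=[P2] Q2=[]
t=12-13: P1@Q0 runs 1, rem=3, I/O yield, promote→Q0. Q0=[P1] Q1=[P2] Q2=[]
t=13-14: P1@Q0 runs 1, rem=2, I/O yield, promote→Q0. Q0=[P1] Q1=[P2] Q2=[]
t=14-15: P1@Q0 runs 1, rem=1, I/O yield, promote→Q0. Q0=[P1] Q1=[P2] Q2=[]
t=15-16: P1@Q0 runs 1, rem=0, completes. Q0=[] Q1=[P2] Q2=[]
t=16-20: P2@Q1 runs 4, rem=1, quantum used, demote→Q2. Q0=[] Q1=[] Q2=[P2]
t=20-21: P2@Q2 runs 1, rem=0, completes. Q0=[] Q1=[] Q2=[]

Answer: 1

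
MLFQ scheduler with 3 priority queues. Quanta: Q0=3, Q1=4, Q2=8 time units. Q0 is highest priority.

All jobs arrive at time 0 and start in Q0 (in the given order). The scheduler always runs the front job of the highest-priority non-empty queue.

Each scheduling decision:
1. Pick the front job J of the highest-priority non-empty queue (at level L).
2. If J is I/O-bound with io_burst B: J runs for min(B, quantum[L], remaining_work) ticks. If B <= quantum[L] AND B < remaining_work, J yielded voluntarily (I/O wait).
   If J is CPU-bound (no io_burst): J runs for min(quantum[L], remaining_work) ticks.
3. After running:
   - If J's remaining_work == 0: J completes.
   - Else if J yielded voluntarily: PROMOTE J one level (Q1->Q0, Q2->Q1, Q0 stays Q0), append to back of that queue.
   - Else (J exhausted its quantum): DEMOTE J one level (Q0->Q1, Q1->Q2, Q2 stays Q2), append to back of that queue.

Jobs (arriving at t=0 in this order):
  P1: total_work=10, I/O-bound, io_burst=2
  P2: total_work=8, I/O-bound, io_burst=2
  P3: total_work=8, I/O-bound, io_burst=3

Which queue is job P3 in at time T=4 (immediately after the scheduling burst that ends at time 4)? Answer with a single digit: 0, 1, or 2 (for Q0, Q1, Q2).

Answer: 0

Derivation:
t=0-2: P1@Q0 runs 2, rem=8, I/O yield, promote→Q0. Q0=[P2,P3,P1] Q1=[] Q2=[]
t=2-4: P2@Q0 runs 2, rem=6, I/O yield, promote→Q0. Q0=[P3,P1,P2] Q1=[] Q2=[]
t=4-7: P3@Q0 runs 3, rem=5, I/O yield, promote→Q0. Q0=[P1,P2,P3] Q1=[] Q2=[]
t=7-9: P1@Q0 runs 2, rem=6, I/O yield, promote→Q0. Q0=[P2,P3,P1] Q1=[] Q2=[]
t=9-11: P2@Q0 runs 2, rem=4, I/O yield, promote→Q0. Q0=[P3,P1,P2] Q1=[] Q2=[]
t=11-14: P3@Q0 runs 3, rem=2, I/O yield, promote→Q0. Q0=[P1,P2,P3] Q1=[] Q2=[]
t=14-16: P1@Q0 runs 2, rem=4, I/O yield, promote→Q0. Q0=[P2,P3,P1] Q1=[] Q2=[]
t=16-18: P2@Q0 runs 2, rem=2, I/O yield, promote→Q0. Q0=[P3,P1,P2] Q1=[] Q2=[]
t=18-20: P3@Q0 runs 2, rem=0, completes. Q0=[P1,P2] Q1=[] Q2=[]
t=20-22: P1@Q0 runs 2, rem=2, I/O yield, promote→Q0. Q0=[P2,P1] Q1=[] Q2=[]
t=22-24: P2@Q0 runs 2, rem=0, completes. Q0=[P1] Q1=[] Q2=[]
t=24-26: P1@Q0 runs 2, rem=0, completes. Q0=[] Q1=[] Q2=[]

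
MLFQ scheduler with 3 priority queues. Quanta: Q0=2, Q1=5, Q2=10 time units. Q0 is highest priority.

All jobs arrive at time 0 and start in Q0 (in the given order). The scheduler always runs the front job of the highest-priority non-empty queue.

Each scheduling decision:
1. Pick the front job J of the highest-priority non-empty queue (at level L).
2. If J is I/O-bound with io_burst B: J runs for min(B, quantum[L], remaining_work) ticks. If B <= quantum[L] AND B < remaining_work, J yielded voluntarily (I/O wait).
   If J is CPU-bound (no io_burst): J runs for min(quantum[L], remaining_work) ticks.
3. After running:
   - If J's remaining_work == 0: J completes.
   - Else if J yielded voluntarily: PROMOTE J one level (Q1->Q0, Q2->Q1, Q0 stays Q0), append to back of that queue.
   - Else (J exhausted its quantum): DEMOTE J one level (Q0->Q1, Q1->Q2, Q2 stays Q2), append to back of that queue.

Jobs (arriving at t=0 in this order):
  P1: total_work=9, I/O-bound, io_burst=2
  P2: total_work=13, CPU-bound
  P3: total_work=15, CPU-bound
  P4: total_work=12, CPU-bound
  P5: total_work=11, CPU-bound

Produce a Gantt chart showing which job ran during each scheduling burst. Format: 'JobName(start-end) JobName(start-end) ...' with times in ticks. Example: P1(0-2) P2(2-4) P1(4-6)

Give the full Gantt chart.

t=0-2: P1@Q0 runs 2, rem=7, I/O yield, promote→Q0. Q0=[P2,P3,P4,P5,P1] Q1=[] Q2=[]
t=2-4: P2@Q0 runs 2, rem=11, quantum used, demote→Q1. Q0=[P3,P4,P5,P1] Q1=[P2] Q2=[]
t=4-6: P3@Q0 runs 2, rem=13, quantum used, demote→Q1. Q0=[P4,P5,P1] Q1=[P2,P3] Q2=[]
t=6-8: P4@Q0 runs 2, rem=10, quantum used, demote→Q1. Q0=[P5,P1] Q1=[P2,P3,P4] Q2=[]
t=8-10: P5@Q0 runs 2, rem=9, quantum used, demote→Q1. Q0=[P1] Q1=[P2,P3,P4,P5] Q2=[]
t=10-12: P1@Q0 runs 2, rem=5, I/O yield, promote→Q0. Q0=[P1] Q1=[P2,P3,P4,P5] Q2=[]
t=12-14: P1@Q0 runs 2, rem=3, I/O yield, promote→Q0. Q0=[P1] Q1=[P2,P3,P4,P5] Q2=[]
t=14-16: P1@Q0 runs 2, rem=1, I/O yield, promote→Q0. Q0=[P1] Q1=[P2,P3,P4,P5] Q2=[]
t=16-17: P1@Q0 runs 1, rem=0, completes. Q0=[] Q1=[P2,P3,P4,P5] Q2=[]
t=17-22: P2@Q1 runs 5, rem=6, quantum used, demote→Q2. Q0=[] Q1=[P3,P4,P5] Q2=[P2]
t=22-27: P3@Q1 runs 5, rem=8, quantum used, demote→Q2. Q0=[] Q1=[P4,P5] Q2=[P2,P3]
t=27-32: P4@Q1 runs 5, rem=5, quantum used, demote→Q2. Q0=[] Q1=[P5] Q2=[P2,P3,P4]
t=32-37: P5@Q1 runs 5, rem=4, quantum used, demote→Q2. Q0=[] Q1=[] Q2=[P2,P3,P4,P5]
t=37-43: P2@Q2 runs 6, rem=0, completes. Q0=[] Q1=[] Q2=[P3,P4,P5]
t=43-51: P3@Q2 runs 8, rem=0, completes. Q0=[] Q1=[] Q2=[P4,P5]
t=51-56: P4@Q2 runs 5, rem=0, completes. Q0=[] Q1=[] Q2=[P5]
t=56-60: P5@Q2 runs 4, rem=0, completes. Q0=[] Q1=[] Q2=[]

Answer: P1(0-2) P2(2-4) P3(4-6) P4(6-8) P5(8-10) P1(10-12) P1(12-14) P1(14-16) P1(16-17) P2(17-22) P3(22-27) P4(27-32) P5(32-37) P2(37-43) P3(43-51) P4(51-56) P5(56-60)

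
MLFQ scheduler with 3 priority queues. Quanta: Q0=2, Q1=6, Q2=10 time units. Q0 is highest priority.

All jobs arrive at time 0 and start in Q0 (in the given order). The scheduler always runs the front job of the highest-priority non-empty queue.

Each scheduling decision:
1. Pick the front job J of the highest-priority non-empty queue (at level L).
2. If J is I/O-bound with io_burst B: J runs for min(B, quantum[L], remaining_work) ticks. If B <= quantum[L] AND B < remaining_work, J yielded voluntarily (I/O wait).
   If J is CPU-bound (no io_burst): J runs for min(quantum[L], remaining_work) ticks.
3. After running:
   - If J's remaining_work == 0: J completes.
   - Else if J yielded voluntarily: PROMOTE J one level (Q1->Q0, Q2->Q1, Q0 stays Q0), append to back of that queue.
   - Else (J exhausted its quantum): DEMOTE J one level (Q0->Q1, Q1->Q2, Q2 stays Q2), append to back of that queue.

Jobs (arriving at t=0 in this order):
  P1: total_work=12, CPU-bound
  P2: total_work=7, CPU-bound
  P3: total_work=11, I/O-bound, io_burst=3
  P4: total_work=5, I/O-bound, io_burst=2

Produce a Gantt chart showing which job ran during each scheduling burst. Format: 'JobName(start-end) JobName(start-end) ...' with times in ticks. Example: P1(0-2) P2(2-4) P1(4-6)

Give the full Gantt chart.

t=0-2: P1@Q0 runs 2, rem=10, quantum used, demote→Q1. Q0=[P2,P3,P4] Q1=[P1] Q2=[]
t=2-4: P2@Q0 runs 2, rem=5, quantum used, demote→Q1. Q0=[P3,P4] Q1=[P1,P2] Q2=[]
t=4-6: P3@Q0 runs 2, rem=9, quantum used, demote→Q1. Q0=[P4] Q1=[P1,P2,P3] Q2=[]
t=6-8: P4@Q0 runs 2, rem=3, I/O yield, promote→Q0. Q0=[P4] Q1=[P1,P2,P3] Q2=[]
t=8-10: P4@Q0 runs 2, rem=1, I/O yield, promote→Q0. Q0=[P4] Q1=[P1,P2,P3] Q2=[]
t=10-11: P4@Q0 runs 1, rem=0, completes. Q0=[] Q1=[P1,P2,P3] Q2=[]
t=11-17: P1@Q1 runs 6, rem=4, quantum used, demote→Q2. Q0=[] Q1=[P2,P3] Q2=[P1]
t=17-22: P2@Q1 runs 5, rem=0, completes. Q0=[] Q1=[P3] Q2=[P1]
t=22-25: P3@Q1 runs 3, rem=6, I/O yield, promote→Q0. Q0=[P3] Q1=[] Q2=[P1]
t=25-27: P3@Q0 runs 2, rem=4, quantum used, demote→Q1. Q0=[] Q1=[P3] Q2=[P1]
t=27-30: P3@Q1 runs 3, rem=1, I/O yield, promote→Q0. Q0=[P3] Q1=[] Q2=[P1]
t=30-31: P3@Q0 runs 1, rem=0, completes. Q0=[] Q1=[] Q2=[P1]
t=31-35: P1@Q2 runs 4, rem=0, completes. Q0=[] Q1=[] Q2=[]

Answer: P1(0-2) P2(2-4) P3(4-6) P4(6-8) P4(8-10) P4(10-11) P1(11-17) P2(17-22) P3(22-25) P3(25-27) P3(27-30) P3(30-31) P1(31-35)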